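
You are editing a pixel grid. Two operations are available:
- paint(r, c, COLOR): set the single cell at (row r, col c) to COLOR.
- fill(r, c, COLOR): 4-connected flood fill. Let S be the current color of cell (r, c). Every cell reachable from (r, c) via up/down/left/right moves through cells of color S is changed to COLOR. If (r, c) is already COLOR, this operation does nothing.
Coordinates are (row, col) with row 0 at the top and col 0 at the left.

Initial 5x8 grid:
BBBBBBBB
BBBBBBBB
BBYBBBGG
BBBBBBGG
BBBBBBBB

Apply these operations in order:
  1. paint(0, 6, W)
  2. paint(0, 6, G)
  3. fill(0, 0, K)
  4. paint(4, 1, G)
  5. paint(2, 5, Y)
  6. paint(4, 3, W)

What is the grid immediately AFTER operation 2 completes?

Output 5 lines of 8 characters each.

Answer: BBBBBBGB
BBBBBBBB
BBYBBBGG
BBBBBBGG
BBBBBBBB

Derivation:
After op 1 paint(0,6,W):
BBBBBBWB
BBBBBBBB
BBYBBBGG
BBBBBBGG
BBBBBBBB
After op 2 paint(0,6,G):
BBBBBBGB
BBBBBBBB
BBYBBBGG
BBBBBBGG
BBBBBBBB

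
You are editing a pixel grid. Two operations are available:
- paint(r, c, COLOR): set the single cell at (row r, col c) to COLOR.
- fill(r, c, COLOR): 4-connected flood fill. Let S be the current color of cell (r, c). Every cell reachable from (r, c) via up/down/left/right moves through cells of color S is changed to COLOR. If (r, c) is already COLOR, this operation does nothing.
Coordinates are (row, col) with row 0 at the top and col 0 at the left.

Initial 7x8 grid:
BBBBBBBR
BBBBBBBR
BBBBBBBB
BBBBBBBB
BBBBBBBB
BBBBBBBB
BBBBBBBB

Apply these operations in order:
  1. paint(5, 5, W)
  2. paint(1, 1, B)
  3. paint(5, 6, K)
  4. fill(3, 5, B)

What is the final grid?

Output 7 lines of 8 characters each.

Answer: BBBBBBBR
BBBBBBBR
BBBBBBBB
BBBBBBBB
BBBBBBBB
BBBBBWKB
BBBBBBBB

Derivation:
After op 1 paint(5,5,W):
BBBBBBBR
BBBBBBBR
BBBBBBBB
BBBBBBBB
BBBBBBBB
BBBBBWBB
BBBBBBBB
After op 2 paint(1,1,B):
BBBBBBBR
BBBBBBBR
BBBBBBBB
BBBBBBBB
BBBBBBBB
BBBBBWBB
BBBBBBBB
After op 3 paint(5,6,K):
BBBBBBBR
BBBBBBBR
BBBBBBBB
BBBBBBBB
BBBBBBBB
BBBBBWKB
BBBBBBBB
After op 4 fill(3,5,B) [0 cells changed]:
BBBBBBBR
BBBBBBBR
BBBBBBBB
BBBBBBBB
BBBBBBBB
BBBBBWKB
BBBBBBBB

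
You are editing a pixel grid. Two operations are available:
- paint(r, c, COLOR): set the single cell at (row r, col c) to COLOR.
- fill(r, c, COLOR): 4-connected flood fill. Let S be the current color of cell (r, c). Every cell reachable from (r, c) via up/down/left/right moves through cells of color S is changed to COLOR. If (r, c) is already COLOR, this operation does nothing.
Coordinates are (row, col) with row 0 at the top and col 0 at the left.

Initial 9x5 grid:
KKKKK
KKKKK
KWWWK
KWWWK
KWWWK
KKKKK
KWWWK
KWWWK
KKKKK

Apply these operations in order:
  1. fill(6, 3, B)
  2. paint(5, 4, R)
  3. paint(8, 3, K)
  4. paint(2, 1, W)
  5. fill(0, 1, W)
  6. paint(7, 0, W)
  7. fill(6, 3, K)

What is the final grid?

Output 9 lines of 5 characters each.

Answer: WWWWW
WWWWW
WWWWW
WWWWW
WWWWW
WWWWR
WKKKW
WKKKW
WWWWW

Derivation:
After op 1 fill(6,3,B) [6 cells changed]:
KKKKK
KKKKK
KWWWK
KWWWK
KWWWK
KKKKK
KBBBK
KBBBK
KKKKK
After op 2 paint(5,4,R):
KKKKK
KKKKK
KWWWK
KWWWK
KWWWK
KKKKR
KBBBK
KBBBK
KKKKK
After op 3 paint(8,3,K):
KKKKK
KKKKK
KWWWK
KWWWK
KWWWK
KKKKR
KBBBK
KBBBK
KKKKK
After op 4 paint(2,1,W):
KKKKK
KKKKK
KWWWK
KWWWK
KWWWK
KKKKR
KBBBK
KBBBK
KKKKK
After op 5 fill(0,1,W) [29 cells changed]:
WWWWW
WWWWW
WWWWW
WWWWW
WWWWW
WWWWR
WBBBW
WBBBW
WWWWW
After op 6 paint(7,0,W):
WWWWW
WWWWW
WWWWW
WWWWW
WWWWW
WWWWR
WBBBW
WBBBW
WWWWW
After op 7 fill(6,3,K) [6 cells changed]:
WWWWW
WWWWW
WWWWW
WWWWW
WWWWW
WWWWR
WKKKW
WKKKW
WWWWW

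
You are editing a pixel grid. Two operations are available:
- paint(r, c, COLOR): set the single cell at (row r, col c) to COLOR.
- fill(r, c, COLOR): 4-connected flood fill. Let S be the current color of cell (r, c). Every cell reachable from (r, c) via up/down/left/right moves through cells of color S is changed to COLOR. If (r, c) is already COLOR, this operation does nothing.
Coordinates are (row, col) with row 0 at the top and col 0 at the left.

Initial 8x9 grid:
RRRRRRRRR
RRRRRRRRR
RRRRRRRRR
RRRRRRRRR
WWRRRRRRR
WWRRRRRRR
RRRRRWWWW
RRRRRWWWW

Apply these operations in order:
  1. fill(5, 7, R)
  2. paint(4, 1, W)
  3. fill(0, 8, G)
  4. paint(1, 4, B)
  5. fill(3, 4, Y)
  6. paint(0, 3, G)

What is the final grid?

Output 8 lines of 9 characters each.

After op 1 fill(5,7,R) [0 cells changed]:
RRRRRRRRR
RRRRRRRRR
RRRRRRRRR
RRRRRRRRR
WWRRRRRRR
WWRRRRRRR
RRRRRWWWW
RRRRRWWWW
After op 2 paint(4,1,W):
RRRRRRRRR
RRRRRRRRR
RRRRRRRRR
RRRRRRRRR
WWRRRRRRR
WWRRRRRRR
RRRRRWWWW
RRRRRWWWW
After op 3 fill(0,8,G) [60 cells changed]:
GGGGGGGGG
GGGGGGGGG
GGGGGGGGG
GGGGGGGGG
WWGGGGGGG
WWGGGGGGG
GGGGGWWWW
GGGGGWWWW
After op 4 paint(1,4,B):
GGGGGGGGG
GGGGBGGGG
GGGGGGGGG
GGGGGGGGG
WWGGGGGGG
WWGGGGGGG
GGGGGWWWW
GGGGGWWWW
After op 5 fill(3,4,Y) [59 cells changed]:
YYYYYYYYY
YYYYBYYYY
YYYYYYYYY
YYYYYYYYY
WWYYYYYYY
WWYYYYYYY
YYYYYWWWW
YYYYYWWWW
After op 6 paint(0,3,G):
YYYGYYYYY
YYYYBYYYY
YYYYYYYYY
YYYYYYYYY
WWYYYYYYY
WWYYYYYYY
YYYYYWWWW
YYYYYWWWW

Answer: YYYGYYYYY
YYYYBYYYY
YYYYYYYYY
YYYYYYYYY
WWYYYYYYY
WWYYYYYYY
YYYYYWWWW
YYYYYWWWW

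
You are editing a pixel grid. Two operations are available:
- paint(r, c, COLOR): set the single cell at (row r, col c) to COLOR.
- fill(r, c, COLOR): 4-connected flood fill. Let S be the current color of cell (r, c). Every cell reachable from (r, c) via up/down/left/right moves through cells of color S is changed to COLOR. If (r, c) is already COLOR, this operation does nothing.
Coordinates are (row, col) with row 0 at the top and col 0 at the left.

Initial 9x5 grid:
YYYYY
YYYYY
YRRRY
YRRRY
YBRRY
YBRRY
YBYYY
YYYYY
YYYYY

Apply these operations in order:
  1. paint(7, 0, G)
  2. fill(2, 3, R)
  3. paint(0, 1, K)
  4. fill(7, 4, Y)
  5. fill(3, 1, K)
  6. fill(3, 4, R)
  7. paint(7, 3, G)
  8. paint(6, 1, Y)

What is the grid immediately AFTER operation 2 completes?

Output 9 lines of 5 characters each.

After op 1 paint(7,0,G):
YYYYY
YYYYY
YRRRY
YRRRY
YBRRY
YBRRY
YBYYY
GYYYY
YYYYY
After op 2 fill(2,3,R) [0 cells changed]:
YYYYY
YYYYY
YRRRY
YRRRY
YBRRY
YBRRY
YBYYY
GYYYY
YYYYY

Answer: YYYYY
YYYYY
YRRRY
YRRRY
YBRRY
YBRRY
YBYYY
GYYYY
YYYYY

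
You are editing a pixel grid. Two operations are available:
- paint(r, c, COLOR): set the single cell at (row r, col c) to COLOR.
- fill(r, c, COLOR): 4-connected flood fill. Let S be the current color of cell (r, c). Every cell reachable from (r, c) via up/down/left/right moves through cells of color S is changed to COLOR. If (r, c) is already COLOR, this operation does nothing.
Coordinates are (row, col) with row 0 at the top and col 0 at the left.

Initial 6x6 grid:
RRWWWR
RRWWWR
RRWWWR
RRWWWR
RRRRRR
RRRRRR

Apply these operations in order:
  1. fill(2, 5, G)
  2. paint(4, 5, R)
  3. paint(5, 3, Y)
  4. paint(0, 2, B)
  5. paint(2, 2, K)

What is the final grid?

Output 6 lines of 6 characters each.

After op 1 fill(2,5,G) [24 cells changed]:
GGWWWG
GGWWWG
GGWWWG
GGWWWG
GGGGGG
GGGGGG
After op 2 paint(4,5,R):
GGWWWG
GGWWWG
GGWWWG
GGWWWG
GGGGGR
GGGGGG
After op 3 paint(5,3,Y):
GGWWWG
GGWWWG
GGWWWG
GGWWWG
GGGGGR
GGGYGG
After op 4 paint(0,2,B):
GGBWWG
GGWWWG
GGWWWG
GGWWWG
GGGGGR
GGGYGG
After op 5 paint(2,2,K):
GGBWWG
GGWWWG
GGKWWG
GGWWWG
GGGGGR
GGGYGG

Answer: GGBWWG
GGWWWG
GGKWWG
GGWWWG
GGGGGR
GGGYGG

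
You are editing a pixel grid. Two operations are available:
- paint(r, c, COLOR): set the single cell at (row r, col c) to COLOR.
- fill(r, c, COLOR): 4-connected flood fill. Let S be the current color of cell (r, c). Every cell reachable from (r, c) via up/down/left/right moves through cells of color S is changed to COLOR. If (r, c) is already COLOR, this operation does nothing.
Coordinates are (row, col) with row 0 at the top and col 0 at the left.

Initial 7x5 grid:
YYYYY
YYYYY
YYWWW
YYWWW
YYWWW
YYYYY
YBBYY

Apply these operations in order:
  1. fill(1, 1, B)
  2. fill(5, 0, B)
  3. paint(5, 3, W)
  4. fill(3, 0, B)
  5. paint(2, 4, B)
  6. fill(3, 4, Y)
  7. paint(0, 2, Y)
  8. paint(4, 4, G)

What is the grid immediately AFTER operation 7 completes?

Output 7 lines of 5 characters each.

Answer: BBYBB
BBBBB
BBYYB
BBYYY
BBYYY
BBBYB
BBBBB

Derivation:
After op 1 fill(1,1,B) [24 cells changed]:
BBBBB
BBBBB
BBWWW
BBWWW
BBWWW
BBBBB
BBBBB
After op 2 fill(5,0,B) [0 cells changed]:
BBBBB
BBBBB
BBWWW
BBWWW
BBWWW
BBBBB
BBBBB
After op 3 paint(5,3,W):
BBBBB
BBBBB
BBWWW
BBWWW
BBWWW
BBBWB
BBBBB
After op 4 fill(3,0,B) [0 cells changed]:
BBBBB
BBBBB
BBWWW
BBWWW
BBWWW
BBBWB
BBBBB
After op 5 paint(2,4,B):
BBBBB
BBBBB
BBWWB
BBWWW
BBWWW
BBBWB
BBBBB
After op 6 fill(3,4,Y) [9 cells changed]:
BBBBB
BBBBB
BBYYB
BBYYY
BBYYY
BBBYB
BBBBB
After op 7 paint(0,2,Y):
BBYBB
BBBBB
BBYYB
BBYYY
BBYYY
BBBYB
BBBBB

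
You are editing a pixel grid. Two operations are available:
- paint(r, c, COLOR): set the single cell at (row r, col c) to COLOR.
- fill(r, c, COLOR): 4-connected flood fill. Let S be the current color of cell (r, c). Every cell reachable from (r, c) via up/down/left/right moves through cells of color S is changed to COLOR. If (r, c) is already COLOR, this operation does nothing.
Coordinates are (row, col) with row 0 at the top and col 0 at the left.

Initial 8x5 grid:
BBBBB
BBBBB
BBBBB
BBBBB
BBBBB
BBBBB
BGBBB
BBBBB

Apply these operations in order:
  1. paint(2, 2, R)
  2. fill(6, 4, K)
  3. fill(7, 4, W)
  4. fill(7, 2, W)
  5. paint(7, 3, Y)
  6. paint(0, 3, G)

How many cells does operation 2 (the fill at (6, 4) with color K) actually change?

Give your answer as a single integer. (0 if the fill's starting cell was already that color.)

After op 1 paint(2,2,R):
BBBBB
BBBBB
BBRBB
BBBBB
BBBBB
BBBBB
BGBBB
BBBBB
After op 2 fill(6,4,K) [38 cells changed]:
KKKKK
KKKKK
KKRKK
KKKKK
KKKKK
KKKKK
KGKKK
KKKKK

Answer: 38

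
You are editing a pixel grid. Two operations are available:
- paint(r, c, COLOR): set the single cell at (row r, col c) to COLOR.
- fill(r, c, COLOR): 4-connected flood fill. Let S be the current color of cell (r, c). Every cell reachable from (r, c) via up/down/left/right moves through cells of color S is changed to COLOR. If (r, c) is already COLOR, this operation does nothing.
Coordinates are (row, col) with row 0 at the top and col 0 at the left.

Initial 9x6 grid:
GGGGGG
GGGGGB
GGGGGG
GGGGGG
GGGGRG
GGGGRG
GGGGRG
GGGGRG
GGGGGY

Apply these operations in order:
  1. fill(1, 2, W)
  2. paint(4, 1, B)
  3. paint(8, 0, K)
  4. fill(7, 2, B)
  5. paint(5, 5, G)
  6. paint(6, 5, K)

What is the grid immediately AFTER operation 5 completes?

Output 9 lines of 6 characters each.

Answer: BBBBBB
BBBBBB
BBBBBB
BBBBBB
BBBBRB
BBBBRG
BBBBRB
BBBBRB
KBBBBY

Derivation:
After op 1 fill(1,2,W) [48 cells changed]:
WWWWWW
WWWWWB
WWWWWW
WWWWWW
WWWWRW
WWWWRW
WWWWRW
WWWWRW
WWWWWY
After op 2 paint(4,1,B):
WWWWWW
WWWWWB
WWWWWW
WWWWWW
WBWWRW
WWWWRW
WWWWRW
WWWWRW
WWWWWY
After op 3 paint(8,0,K):
WWWWWW
WWWWWB
WWWWWW
WWWWWW
WBWWRW
WWWWRW
WWWWRW
WWWWRW
KWWWWY
After op 4 fill(7,2,B) [46 cells changed]:
BBBBBB
BBBBBB
BBBBBB
BBBBBB
BBBBRB
BBBBRB
BBBBRB
BBBBRB
KBBBBY
After op 5 paint(5,5,G):
BBBBBB
BBBBBB
BBBBBB
BBBBBB
BBBBRB
BBBBRG
BBBBRB
BBBBRB
KBBBBY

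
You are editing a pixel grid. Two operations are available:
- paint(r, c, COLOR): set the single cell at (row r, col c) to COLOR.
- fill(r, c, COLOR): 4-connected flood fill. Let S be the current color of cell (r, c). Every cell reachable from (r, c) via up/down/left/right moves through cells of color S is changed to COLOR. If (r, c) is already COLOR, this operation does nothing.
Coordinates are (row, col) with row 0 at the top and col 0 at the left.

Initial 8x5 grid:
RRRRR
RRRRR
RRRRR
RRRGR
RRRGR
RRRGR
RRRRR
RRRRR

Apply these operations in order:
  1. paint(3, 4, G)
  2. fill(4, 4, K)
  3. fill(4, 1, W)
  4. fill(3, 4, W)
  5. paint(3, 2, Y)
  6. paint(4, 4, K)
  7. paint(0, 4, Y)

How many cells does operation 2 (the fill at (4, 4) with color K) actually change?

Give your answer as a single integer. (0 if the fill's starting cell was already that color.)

Answer: 36

Derivation:
After op 1 paint(3,4,G):
RRRRR
RRRRR
RRRRR
RRRGG
RRRGR
RRRGR
RRRRR
RRRRR
After op 2 fill(4,4,K) [36 cells changed]:
KKKKK
KKKKK
KKKKK
KKKGG
KKKGK
KKKGK
KKKKK
KKKKK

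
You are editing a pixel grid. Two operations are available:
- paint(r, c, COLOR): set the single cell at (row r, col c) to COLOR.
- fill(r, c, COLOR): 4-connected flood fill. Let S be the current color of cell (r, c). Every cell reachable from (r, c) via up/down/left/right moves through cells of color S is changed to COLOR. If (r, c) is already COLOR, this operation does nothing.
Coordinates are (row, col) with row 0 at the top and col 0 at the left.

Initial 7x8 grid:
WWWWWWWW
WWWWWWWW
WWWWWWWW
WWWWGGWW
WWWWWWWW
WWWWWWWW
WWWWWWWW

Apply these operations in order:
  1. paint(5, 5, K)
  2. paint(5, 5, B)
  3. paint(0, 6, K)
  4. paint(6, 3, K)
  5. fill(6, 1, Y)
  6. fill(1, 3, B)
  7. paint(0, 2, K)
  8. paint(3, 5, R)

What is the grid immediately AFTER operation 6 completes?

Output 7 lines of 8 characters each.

After op 1 paint(5,5,K):
WWWWWWWW
WWWWWWWW
WWWWWWWW
WWWWGGWW
WWWWWWWW
WWWWWKWW
WWWWWWWW
After op 2 paint(5,5,B):
WWWWWWWW
WWWWWWWW
WWWWWWWW
WWWWGGWW
WWWWWWWW
WWWWWBWW
WWWWWWWW
After op 3 paint(0,6,K):
WWWWWWKW
WWWWWWWW
WWWWWWWW
WWWWGGWW
WWWWWWWW
WWWWWBWW
WWWWWWWW
After op 4 paint(6,3,K):
WWWWWWKW
WWWWWWWW
WWWWWWWW
WWWWGGWW
WWWWWWWW
WWWWWBWW
WWWKWWWW
After op 5 fill(6,1,Y) [51 cells changed]:
YYYYYYKY
YYYYYYYY
YYYYYYYY
YYYYGGYY
YYYYYYYY
YYYYYBYY
YYYKYYYY
After op 6 fill(1,3,B) [51 cells changed]:
BBBBBBKB
BBBBBBBB
BBBBBBBB
BBBBGGBB
BBBBBBBB
BBBBBBBB
BBBKBBBB

Answer: BBBBBBKB
BBBBBBBB
BBBBBBBB
BBBBGGBB
BBBBBBBB
BBBBBBBB
BBBKBBBB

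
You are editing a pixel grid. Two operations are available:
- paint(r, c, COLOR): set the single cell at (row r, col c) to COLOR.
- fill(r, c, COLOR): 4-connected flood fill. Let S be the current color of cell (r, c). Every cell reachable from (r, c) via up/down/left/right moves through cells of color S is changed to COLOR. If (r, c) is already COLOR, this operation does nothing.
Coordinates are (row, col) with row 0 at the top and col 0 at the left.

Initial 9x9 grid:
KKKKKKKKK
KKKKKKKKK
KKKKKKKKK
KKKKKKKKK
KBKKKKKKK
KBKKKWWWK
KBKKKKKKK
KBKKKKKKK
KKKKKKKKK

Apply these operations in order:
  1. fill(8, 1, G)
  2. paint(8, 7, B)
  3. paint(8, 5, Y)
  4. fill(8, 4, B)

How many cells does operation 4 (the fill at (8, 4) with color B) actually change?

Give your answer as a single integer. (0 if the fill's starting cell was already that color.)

After op 1 fill(8,1,G) [74 cells changed]:
GGGGGGGGG
GGGGGGGGG
GGGGGGGGG
GGGGGGGGG
GBGGGGGGG
GBGGGWWWG
GBGGGGGGG
GBGGGGGGG
GGGGGGGGG
After op 2 paint(8,7,B):
GGGGGGGGG
GGGGGGGGG
GGGGGGGGG
GGGGGGGGG
GBGGGGGGG
GBGGGWWWG
GBGGGGGGG
GBGGGGGGG
GGGGGGGBG
After op 3 paint(8,5,Y):
GGGGGGGGG
GGGGGGGGG
GGGGGGGGG
GGGGGGGGG
GBGGGGGGG
GBGGGWWWG
GBGGGGGGG
GBGGGGGGG
GGGGGYGBG
After op 4 fill(8,4,B) [72 cells changed]:
BBBBBBBBB
BBBBBBBBB
BBBBBBBBB
BBBBBBBBB
BBBBBBBBB
BBBBBWWWB
BBBBBBBBB
BBBBBBBBB
BBBBBYBBB

Answer: 72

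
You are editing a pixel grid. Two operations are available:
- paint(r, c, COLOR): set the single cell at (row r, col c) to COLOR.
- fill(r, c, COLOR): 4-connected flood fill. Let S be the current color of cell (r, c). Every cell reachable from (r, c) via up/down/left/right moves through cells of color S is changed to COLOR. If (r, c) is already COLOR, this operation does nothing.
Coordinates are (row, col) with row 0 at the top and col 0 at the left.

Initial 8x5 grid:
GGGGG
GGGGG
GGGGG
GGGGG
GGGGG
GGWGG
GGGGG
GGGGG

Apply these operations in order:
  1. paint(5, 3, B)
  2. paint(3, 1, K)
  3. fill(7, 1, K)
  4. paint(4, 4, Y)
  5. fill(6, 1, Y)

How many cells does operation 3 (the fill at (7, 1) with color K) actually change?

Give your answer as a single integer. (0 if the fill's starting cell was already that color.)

Answer: 37

Derivation:
After op 1 paint(5,3,B):
GGGGG
GGGGG
GGGGG
GGGGG
GGGGG
GGWBG
GGGGG
GGGGG
After op 2 paint(3,1,K):
GGGGG
GGGGG
GGGGG
GKGGG
GGGGG
GGWBG
GGGGG
GGGGG
After op 3 fill(7,1,K) [37 cells changed]:
KKKKK
KKKKK
KKKKK
KKKKK
KKKKK
KKWBK
KKKKK
KKKKK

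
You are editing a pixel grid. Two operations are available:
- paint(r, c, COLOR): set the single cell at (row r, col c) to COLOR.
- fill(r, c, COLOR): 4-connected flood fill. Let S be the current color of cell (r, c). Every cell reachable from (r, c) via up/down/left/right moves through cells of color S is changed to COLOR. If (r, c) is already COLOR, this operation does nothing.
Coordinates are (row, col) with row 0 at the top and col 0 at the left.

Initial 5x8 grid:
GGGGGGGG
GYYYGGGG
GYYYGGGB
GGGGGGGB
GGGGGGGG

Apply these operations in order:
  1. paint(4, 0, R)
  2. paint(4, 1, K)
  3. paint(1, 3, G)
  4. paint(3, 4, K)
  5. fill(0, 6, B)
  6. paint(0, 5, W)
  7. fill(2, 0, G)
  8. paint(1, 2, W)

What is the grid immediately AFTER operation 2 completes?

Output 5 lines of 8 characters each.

Answer: GGGGGGGG
GYYYGGGG
GYYYGGGB
GGGGGGGB
RKGGGGGG

Derivation:
After op 1 paint(4,0,R):
GGGGGGGG
GYYYGGGG
GYYYGGGB
GGGGGGGB
RGGGGGGG
After op 2 paint(4,1,K):
GGGGGGGG
GYYYGGGG
GYYYGGGB
GGGGGGGB
RKGGGGGG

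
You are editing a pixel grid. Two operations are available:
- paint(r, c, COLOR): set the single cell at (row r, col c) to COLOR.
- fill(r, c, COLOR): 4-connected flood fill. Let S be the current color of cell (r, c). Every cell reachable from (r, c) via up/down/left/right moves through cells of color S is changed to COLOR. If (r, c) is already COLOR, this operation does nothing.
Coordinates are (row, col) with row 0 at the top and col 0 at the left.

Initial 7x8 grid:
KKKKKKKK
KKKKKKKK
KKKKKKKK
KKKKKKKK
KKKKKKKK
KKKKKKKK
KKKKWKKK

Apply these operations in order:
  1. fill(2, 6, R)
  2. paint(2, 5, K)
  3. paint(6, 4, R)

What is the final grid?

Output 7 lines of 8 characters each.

After op 1 fill(2,6,R) [55 cells changed]:
RRRRRRRR
RRRRRRRR
RRRRRRRR
RRRRRRRR
RRRRRRRR
RRRRRRRR
RRRRWRRR
After op 2 paint(2,5,K):
RRRRRRRR
RRRRRRRR
RRRRRKRR
RRRRRRRR
RRRRRRRR
RRRRRRRR
RRRRWRRR
After op 3 paint(6,4,R):
RRRRRRRR
RRRRRRRR
RRRRRKRR
RRRRRRRR
RRRRRRRR
RRRRRRRR
RRRRRRRR

Answer: RRRRRRRR
RRRRRRRR
RRRRRKRR
RRRRRRRR
RRRRRRRR
RRRRRRRR
RRRRRRRR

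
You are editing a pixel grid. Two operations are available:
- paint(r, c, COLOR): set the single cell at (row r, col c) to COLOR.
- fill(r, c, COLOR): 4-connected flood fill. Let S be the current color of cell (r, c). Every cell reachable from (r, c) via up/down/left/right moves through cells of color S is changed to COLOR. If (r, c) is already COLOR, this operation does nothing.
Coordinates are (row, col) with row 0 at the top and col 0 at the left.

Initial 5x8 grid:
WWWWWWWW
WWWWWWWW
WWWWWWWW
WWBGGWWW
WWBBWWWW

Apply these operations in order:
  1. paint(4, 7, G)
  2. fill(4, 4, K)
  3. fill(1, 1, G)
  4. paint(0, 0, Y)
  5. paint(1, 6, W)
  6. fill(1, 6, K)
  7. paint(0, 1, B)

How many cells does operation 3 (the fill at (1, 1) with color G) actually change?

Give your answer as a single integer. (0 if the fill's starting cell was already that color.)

Answer: 34

Derivation:
After op 1 paint(4,7,G):
WWWWWWWW
WWWWWWWW
WWWWWWWW
WWBGGWWW
WWBBWWWG
After op 2 fill(4,4,K) [34 cells changed]:
KKKKKKKK
KKKKKKKK
KKKKKKKK
KKBGGKKK
KKBBKKKG
After op 3 fill(1,1,G) [34 cells changed]:
GGGGGGGG
GGGGGGGG
GGGGGGGG
GGBGGGGG
GGBBGGGG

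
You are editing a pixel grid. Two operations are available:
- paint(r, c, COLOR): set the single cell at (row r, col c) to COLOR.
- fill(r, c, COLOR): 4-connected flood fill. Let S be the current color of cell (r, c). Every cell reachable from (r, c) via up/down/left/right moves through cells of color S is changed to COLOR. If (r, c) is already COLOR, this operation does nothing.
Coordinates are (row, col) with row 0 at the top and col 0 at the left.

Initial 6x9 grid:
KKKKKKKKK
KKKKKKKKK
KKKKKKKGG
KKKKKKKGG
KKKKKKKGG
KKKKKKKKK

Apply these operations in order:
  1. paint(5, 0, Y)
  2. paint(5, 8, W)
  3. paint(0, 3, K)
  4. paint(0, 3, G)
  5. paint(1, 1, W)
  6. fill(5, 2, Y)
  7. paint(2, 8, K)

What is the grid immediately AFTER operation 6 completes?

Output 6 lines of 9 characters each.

After op 1 paint(5,0,Y):
KKKKKKKKK
KKKKKKKKK
KKKKKKKGG
KKKKKKKGG
KKKKKKKGG
YKKKKKKKK
After op 2 paint(5,8,W):
KKKKKKKKK
KKKKKKKKK
KKKKKKKGG
KKKKKKKGG
KKKKKKKGG
YKKKKKKKW
After op 3 paint(0,3,K):
KKKKKKKKK
KKKKKKKKK
KKKKKKKGG
KKKKKKKGG
KKKKKKKGG
YKKKKKKKW
After op 4 paint(0,3,G):
KKKGKKKKK
KKKKKKKKK
KKKKKKKGG
KKKKKKKGG
KKKKKKKGG
YKKKKKKKW
After op 5 paint(1,1,W):
KKKGKKKKK
KWKKKKKKK
KKKKKKKGG
KKKKKKKGG
KKKKKKKGG
YKKKKKKKW
After op 6 fill(5,2,Y) [44 cells changed]:
YYYGYYYYY
YWYYYYYYY
YYYYYYYGG
YYYYYYYGG
YYYYYYYGG
YYYYYYYYW

Answer: YYYGYYYYY
YWYYYYYYY
YYYYYYYGG
YYYYYYYGG
YYYYYYYGG
YYYYYYYYW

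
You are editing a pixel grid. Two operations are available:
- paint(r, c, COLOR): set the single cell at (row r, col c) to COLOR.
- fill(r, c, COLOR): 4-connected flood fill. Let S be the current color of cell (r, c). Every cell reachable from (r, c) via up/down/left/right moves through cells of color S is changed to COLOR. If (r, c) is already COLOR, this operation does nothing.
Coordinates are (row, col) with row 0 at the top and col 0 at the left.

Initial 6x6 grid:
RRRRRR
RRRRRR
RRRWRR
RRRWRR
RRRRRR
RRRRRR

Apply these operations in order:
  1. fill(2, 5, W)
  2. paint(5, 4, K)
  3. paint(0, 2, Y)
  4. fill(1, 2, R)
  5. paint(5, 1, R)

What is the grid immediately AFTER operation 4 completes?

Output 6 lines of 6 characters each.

After op 1 fill(2,5,W) [34 cells changed]:
WWWWWW
WWWWWW
WWWWWW
WWWWWW
WWWWWW
WWWWWW
After op 2 paint(5,4,K):
WWWWWW
WWWWWW
WWWWWW
WWWWWW
WWWWWW
WWWWKW
After op 3 paint(0,2,Y):
WWYWWW
WWWWWW
WWWWWW
WWWWWW
WWWWWW
WWWWKW
After op 4 fill(1,2,R) [34 cells changed]:
RRYRRR
RRRRRR
RRRRRR
RRRRRR
RRRRRR
RRRRKR

Answer: RRYRRR
RRRRRR
RRRRRR
RRRRRR
RRRRRR
RRRRKR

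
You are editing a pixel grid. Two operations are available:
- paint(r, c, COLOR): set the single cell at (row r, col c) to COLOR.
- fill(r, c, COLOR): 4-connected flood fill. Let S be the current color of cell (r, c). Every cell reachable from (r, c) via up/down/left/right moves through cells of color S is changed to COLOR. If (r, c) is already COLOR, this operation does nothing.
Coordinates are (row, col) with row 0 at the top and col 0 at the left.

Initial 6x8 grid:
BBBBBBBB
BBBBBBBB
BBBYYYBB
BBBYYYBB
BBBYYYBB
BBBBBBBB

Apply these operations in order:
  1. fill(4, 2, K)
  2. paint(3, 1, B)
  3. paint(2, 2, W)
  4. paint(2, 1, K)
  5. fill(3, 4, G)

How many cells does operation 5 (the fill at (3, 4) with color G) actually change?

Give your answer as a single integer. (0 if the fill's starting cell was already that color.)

After op 1 fill(4,2,K) [39 cells changed]:
KKKKKKKK
KKKKKKKK
KKKYYYKK
KKKYYYKK
KKKYYYKK
KKKKKKKK
After op 2 paint(3,1,B):
KKKKKKKK
KKKKKKKK
KKKYYYKK
KBKYYYKK
KKKYYYKK
KKKKKKKK
After op 3 paint(2,2,W):
KKKKKKKK
KKKKKKKK
KKWYYYKK
KBKYYYKK
KKKYYYKK
KKKKKKKK
After op 4 paint(2,1,K):
KKKKKKKK
KKKKKKKK
KKWYYYKK
KBKYYYKK
KKKYYYKK
KKKKKKKK
After op 5 fill(3,4,G) [9 cells changed]:
KKKKKKKK
KKKKKKKK
KKWGGGKK
KBKGGGKK
KKKGGGKK
KKKKKKKK

Answer: 9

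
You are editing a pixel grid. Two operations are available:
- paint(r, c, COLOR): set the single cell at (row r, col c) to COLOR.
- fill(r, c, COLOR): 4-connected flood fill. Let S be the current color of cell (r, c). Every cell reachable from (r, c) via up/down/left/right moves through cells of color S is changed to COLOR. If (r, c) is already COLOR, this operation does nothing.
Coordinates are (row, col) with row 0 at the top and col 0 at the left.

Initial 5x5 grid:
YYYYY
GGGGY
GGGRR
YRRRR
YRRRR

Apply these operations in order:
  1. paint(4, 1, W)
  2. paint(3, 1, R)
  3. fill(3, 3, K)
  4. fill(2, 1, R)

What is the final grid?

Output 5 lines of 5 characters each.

Answer: YYYYY
RRRRY
RRRKK
YKKKK
YWKKK

Derivation:
After op 1 paint(4,1,W):
YYYYY
GGGGY
GGGRR
YRRRR
YWRRR
After op 2 paint(3,1,R):
YYYYY
GGGGY
GGGRR
YRRRR
YWRRR
After op 3 fill(3,3,K) [9 cells changed]:
YYYYY
GGGGY
GGGKK
YKKKK
YWKKK
After op 4 fill(2,1,R) [7 cells changed]:
YYYYY
RRRRY
RRRKK
YKKKK
YWKKK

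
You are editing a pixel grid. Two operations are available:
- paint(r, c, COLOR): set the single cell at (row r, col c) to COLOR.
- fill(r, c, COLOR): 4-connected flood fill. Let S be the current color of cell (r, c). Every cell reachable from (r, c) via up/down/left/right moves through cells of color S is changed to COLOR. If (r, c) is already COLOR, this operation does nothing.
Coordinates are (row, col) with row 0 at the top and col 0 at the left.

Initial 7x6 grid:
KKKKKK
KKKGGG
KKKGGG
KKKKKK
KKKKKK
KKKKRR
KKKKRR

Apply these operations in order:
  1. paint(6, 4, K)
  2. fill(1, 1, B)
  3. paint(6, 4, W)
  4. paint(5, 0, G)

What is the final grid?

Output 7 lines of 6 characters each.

After op 1 paint(6,4,K):
KKKKKK
KKKGGG
KKKGGG
KKKKKK
KKKKKK
KKKKRR
KKKKKR
After op 2 fill(1,1,B) [33 cells changed]:
BBBBBB
BBBGGG
BBBGGG
BBBBBB
BBBBBB
BBBBRR
BBBBBR
After op 3 paint(6,4,W):
BBBBBB
BBBGGG
BBBGGG
BBBBBB
BBBBBB
BBBBRR
BBBBWR
After op 4 paint(5,0,G):
BBBBBB
BBBGGG
BBBGGG
BBBBBB
BBBBBB
GBBBRR
BBBBWR

Answer: BBBBBB
BBBGGG
BBBGGG
BBBBBB
BBBBBB
GBBBRR
BBBBWR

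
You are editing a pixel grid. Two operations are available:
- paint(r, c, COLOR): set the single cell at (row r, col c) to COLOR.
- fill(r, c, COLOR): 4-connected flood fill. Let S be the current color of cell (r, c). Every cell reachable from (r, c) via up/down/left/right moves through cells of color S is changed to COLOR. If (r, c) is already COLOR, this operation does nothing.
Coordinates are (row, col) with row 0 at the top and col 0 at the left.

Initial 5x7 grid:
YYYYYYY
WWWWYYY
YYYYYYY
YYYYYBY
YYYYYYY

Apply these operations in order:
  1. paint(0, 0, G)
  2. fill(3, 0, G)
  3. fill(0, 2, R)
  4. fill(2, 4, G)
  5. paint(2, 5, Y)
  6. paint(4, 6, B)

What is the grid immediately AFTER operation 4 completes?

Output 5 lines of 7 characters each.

Answer: GGGGGGG
WWWWGGG
GGGGGGG
GGGGGBG
GGGGGGG

Derivation:
After op 1 paint(0,0,G):
GYYYYYY
WWWWYYY
YYYYYYY
YYYYYBY
YYYYYYY
After op 2 fill(3,0,G) [29 cells changed]:
GGGGGGG
WWWWGGG
GGGGGGG
GGGGGBG
GGGGGGG
After op 3 fill(0,2,R) [30 cells changed]:
RRRRRRR
WWWWRRR
RRRRRRR
RRRRRBR
RRRRRRR
After op 4 fill(2,4,G) [30 cells changed]:
GGGGGGG
WWWWGGG
GGGGGGG
GGGGGBG
GGGGGGG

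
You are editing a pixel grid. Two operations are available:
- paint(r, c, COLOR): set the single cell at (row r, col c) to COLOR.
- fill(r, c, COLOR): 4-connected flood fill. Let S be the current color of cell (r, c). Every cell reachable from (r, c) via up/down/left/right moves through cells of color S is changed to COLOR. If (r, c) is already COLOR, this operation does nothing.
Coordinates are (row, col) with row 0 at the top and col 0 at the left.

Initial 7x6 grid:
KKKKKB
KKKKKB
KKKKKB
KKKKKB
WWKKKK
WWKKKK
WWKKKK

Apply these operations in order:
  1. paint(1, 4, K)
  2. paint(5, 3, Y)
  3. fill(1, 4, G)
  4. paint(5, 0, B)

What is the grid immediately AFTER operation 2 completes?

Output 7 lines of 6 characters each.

After op 1 paint(1,4,K):
KKKKKB
KKKKKB
KKKKKB
KKKKKB
WWKKKK
WWKKKK
WWKKKK
After op 2 paint(5,3,Y):
KKKKKB
KKKKKB
KKKKKB
KKKKKB
WWKKKK
WWKYKK
WWKKKK

Answer: KKKKKB
KKKKKB
KKKKKB
KKKKKB
WWKKKK
WWKYKK
WWKKKK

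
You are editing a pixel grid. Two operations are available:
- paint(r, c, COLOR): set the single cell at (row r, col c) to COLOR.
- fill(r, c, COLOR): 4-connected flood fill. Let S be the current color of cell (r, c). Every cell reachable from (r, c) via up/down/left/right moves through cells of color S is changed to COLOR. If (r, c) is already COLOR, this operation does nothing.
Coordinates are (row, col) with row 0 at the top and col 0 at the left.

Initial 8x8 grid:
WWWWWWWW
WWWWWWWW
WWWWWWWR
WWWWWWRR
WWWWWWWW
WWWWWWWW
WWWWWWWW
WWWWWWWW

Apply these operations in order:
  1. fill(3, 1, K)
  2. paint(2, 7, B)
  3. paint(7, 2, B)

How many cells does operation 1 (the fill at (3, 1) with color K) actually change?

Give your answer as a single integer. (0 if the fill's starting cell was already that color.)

After op 1 fill(3,1,K) [61 cells changed]:
KKKKKKKK
KKKKKKKK
KKKKKKKR
KKKKKKRR
KKKKKKKK
KKKKKKKK
KKKKKKKK
KKKKKKKK

Answer: 61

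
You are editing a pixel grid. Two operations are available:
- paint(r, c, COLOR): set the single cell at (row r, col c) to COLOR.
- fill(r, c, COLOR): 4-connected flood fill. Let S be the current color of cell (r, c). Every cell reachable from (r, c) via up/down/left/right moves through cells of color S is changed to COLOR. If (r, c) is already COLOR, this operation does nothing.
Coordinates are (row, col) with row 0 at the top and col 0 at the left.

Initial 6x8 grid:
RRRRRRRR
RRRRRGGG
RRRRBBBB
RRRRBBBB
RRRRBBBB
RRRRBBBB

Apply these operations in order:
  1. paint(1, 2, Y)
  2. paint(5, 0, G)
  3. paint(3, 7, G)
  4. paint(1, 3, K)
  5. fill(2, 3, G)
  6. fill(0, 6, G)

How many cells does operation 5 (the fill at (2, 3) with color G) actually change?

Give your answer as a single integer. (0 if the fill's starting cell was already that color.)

After op 1 paint(1,2,Y):
RRRRRRRR
RRYRRGGG
RRRRBBBB
RRRRBBBB
RRRRBBBB
RRRRBBBB
After op 2 paint(5,0,G):
RRRRRRRR
RRYRRGGG
RRRRBBBB
RRRRBBBB
RRRRBBBB
GRRRBBBB
After op 3 paint(3,7,G):
RRRRRRRR
RRYRRGGG
RRRRBBBB
RRRRBBBG
RRRRBBBB
GRRRBBBB
After op 4 paint(1,3,K):
RRRRRRRR
RRYKRGGG
RRRRBBBB
RRRRBBBG
RRRRBBBB
GRRRBBBB
After op 5 fill(2,3,G) [26 cells changed]:
GGGGGGGG
GGYKGGGG
GGGGBBBB
GGGGBBBG
GGGGBBBB
GGGGBBBB

Answer: 26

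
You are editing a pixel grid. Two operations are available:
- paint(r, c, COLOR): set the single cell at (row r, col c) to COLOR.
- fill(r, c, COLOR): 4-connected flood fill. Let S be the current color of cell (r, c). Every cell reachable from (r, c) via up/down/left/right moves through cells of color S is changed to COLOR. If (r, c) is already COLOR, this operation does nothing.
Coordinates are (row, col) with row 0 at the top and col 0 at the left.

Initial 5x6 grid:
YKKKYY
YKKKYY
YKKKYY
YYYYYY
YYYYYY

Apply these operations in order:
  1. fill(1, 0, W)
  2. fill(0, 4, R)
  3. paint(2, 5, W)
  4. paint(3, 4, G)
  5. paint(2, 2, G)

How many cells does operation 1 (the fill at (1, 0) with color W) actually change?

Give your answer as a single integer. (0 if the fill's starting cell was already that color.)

After op 1 fill(1,0,W) [21 cells changed]:
WKKKWW
WKKKWW
WKKKWW
WWWWWW
WWWWWW

Answer: 21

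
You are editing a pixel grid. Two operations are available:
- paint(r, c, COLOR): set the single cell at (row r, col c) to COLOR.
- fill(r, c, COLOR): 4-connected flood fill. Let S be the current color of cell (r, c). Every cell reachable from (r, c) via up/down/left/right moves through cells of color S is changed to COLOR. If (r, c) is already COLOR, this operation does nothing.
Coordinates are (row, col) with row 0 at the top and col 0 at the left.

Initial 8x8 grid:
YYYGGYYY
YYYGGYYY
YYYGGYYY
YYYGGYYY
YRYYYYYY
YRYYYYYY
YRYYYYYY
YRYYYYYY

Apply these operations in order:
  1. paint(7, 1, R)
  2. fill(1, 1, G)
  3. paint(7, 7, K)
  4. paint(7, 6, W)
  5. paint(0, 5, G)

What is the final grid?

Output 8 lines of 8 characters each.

After op 1 paint(7,1,R):
YYYGGYYY
YYYGGYYY
YYYGGYYY
YYYGGYYY
YRYYYYYY
YRYYYYYY
YRYYYYYY
YRYYYYYY
After op 2 fill(1,1,G) [52 cells changed]:
GGGGGGGG
GGGGGGGG
GGGGGGGG
GGGGGGGG
GRGGGGGG
GRGGGGGG
GRGGGGGG
GRGGGGGG
After op 3 paint(7,7,K):
GGGGGGGG
GGGGGGGG
GGGGGGGG
GGGGGGGG
GRGGGGGG
GRGGGGGG
GRGGGGGG
GRGGGGGK
After op 4 paint(7,6,W):
GGGGGGGG
GGGGGGGG
GGGGGGGG
GGGGGGGG
GRGGGGGG
GRGGGGGG
GRGGGGGG
GRGGGGWK
After op 5 paint(0,5,G):
GGGGGGGG
GGGGGGGG
GGGGGGGG
GGGGGGGG
GRGGGGGG
GRGGGGGG
GRGGGGGG
GRGGGGWK

Answer: GGGGGGGG
GGGGGGGG
GGGGGGGG
GGGGGGGG
GRGGGGGG
GRGGGGGG
GRGGGGGG
GRGGGGWK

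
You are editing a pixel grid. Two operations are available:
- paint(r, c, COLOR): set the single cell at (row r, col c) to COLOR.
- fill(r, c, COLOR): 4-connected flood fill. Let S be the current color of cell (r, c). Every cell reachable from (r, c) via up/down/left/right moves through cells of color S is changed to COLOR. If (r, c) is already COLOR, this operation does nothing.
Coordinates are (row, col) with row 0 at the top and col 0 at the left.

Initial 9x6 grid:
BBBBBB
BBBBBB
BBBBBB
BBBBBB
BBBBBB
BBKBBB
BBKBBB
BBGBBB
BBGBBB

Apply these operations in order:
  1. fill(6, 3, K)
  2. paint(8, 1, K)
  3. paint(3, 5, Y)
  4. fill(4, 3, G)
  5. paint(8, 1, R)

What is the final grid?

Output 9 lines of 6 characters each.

Answer: GGGGGG
GGGGGG
GGGGGG
GGGGGY
GGGGGG
GGGGGG
GGGGGG
GGGGGG
GRGGGG

Derivation:
After op 1 fill(6,3,K) [50 cells changed]:
KKKKKK
KKKKKK
KKKKKK
KKKKKK
KKKKKK
KKKKKK
KKKKKK
KKGKKK
KKGKKK
After op 2 paint(8,1,K):
KKKKKK
KKKKKK
KKKKKK
KKKKKK
KKKKKK
KKKKKK
KKKKKK
KKGKKK
KKGKKK
After op 3 paint(3,5,Y):
KKKKKK
KKKKKK
KKKKKK
KKKKKY
KKKKKK
KKKKKK
KKKKKK
KKGKKK
KKGKKK
After op 4 fill(4,3,G) [51 cells changed]:
GGGGGG
GGGGGG
GGGGGG
GGGGGY
GGGGGG
GGGGGG
GGGGGG
GGGGGG
GGGGGG
After op 5 paint(8,1,R):
GGGGGG
GGGGGG
GGGGGG
GGGGGY
GGGGGG
GGGGGG
GGGGGG
GGGGGG
GRGGGG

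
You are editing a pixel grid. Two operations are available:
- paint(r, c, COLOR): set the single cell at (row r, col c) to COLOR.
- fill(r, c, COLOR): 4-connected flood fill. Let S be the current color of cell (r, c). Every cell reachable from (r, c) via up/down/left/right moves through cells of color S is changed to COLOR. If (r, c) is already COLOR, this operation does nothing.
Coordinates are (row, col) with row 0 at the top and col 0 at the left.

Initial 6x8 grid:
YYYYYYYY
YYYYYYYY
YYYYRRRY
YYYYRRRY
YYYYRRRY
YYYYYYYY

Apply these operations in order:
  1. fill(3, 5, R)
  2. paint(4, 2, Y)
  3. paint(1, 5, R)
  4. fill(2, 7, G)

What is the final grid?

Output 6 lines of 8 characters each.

Answer: GGGGGGGG
GGGGGRGG
GGGGRRRG
GGGGRRRG
GGGGRRRG
GGGGGGGG

Derivation:
After op 1 fill(3,5,R) [0 cells changed]:
YYYYYYYY
YYYYYYYY
YYYYRRRY
YYYYRRRY
YYYYRRRY
YYYYYYYY
After op 2 paint(4,2,Y):
YYYYYYYY
YYYYYYYY
YYYYRRRY
YYYYRRRY
YYYYRRRY
YYYYYYYY
After op 3 paint(1,5,R):
YYYYYYYY
YYYYYRYY
YYYYRRRY
YYYYRRRY
YYYYRRRY
YYYYYYYY
After op 4 fill(2,7,G) [38 cells changed]:
GGGGGGGG
GGGGGRGG
GGGGRRRG
GGGGRRRG
GGGGRRRG
GGGGGGGG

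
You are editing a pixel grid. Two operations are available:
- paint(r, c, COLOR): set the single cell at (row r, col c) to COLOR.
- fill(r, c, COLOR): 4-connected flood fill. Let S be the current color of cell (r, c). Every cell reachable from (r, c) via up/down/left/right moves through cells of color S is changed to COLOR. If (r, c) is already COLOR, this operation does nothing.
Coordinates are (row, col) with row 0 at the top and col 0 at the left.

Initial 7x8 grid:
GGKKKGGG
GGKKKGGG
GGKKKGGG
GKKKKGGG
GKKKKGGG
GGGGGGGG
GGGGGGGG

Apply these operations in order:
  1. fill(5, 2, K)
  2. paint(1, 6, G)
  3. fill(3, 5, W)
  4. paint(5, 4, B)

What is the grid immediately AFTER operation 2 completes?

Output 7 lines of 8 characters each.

After op 1 fill(5,2,K) [39 cells changed]:
KKKKKKKK
KKKKKKKK
KKKKKKKK
KKKKKKKK
KKKKKKKK
KKKKKKKK
KKKKKKKK
After op 2 paint(1,6,G):
KKKKKKKK
KKKKKKGK
KKKKKKKK
KKKKKKKK
KKKKKKKK
KKKKKKKK
KKKKKKKK

Answer: KKKKKKKK
KKKKKKGK
KKKKKKKK
KKKKKKKK
KKKKKKKK
KKKKKKKK
KKKKKKKK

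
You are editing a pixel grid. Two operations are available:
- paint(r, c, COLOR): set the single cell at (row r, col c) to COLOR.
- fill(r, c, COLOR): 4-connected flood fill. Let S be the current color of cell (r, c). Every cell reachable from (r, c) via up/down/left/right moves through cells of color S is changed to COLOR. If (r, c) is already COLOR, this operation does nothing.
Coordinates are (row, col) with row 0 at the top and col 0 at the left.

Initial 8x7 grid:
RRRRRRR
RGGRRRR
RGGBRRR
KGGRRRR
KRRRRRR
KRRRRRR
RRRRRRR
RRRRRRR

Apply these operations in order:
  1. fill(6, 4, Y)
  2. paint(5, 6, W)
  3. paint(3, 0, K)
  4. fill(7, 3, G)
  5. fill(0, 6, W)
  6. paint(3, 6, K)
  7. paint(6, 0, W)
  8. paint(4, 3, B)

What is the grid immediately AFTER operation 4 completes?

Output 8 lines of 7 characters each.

Answer: GGGGGGG
GGGGGGG
GGGBGGG
KGGGGGG
KGGGGGG
KGGGGGW
GGGGGGG
GGGGGGG

Derivation:
After op 1 fill(6,4,Y) [46 cells changed]:
YYYYYYY
YGGYYYY
YGGBYYY
KGGYYYY
KYYYYYY
KYYYYYY
YYYYYYY
YYYYYYY
After op 2 paint(5,6,W):
YYYYYYY
YGGYYYY
YGGBYYY
KGGYYYY
KYYYYYY
KYYYYYW
YYYYYYY
YYYYYYY
After op 3 paint(3,0,K):
YYYYYYY
YGGYYYY
YGGBYYY
KGGYYYY
KYYYYYY
KYYYYYW
YYYYYYY
YYYYYYY
After op 4 fill(7,3,G) [45 cells changed]:
GGGGGGG
GGGGGGG
GGGBGGG
KGGGGGG
KGGGGGG
KGGGGGW
GGGGGGG
GGGGGGG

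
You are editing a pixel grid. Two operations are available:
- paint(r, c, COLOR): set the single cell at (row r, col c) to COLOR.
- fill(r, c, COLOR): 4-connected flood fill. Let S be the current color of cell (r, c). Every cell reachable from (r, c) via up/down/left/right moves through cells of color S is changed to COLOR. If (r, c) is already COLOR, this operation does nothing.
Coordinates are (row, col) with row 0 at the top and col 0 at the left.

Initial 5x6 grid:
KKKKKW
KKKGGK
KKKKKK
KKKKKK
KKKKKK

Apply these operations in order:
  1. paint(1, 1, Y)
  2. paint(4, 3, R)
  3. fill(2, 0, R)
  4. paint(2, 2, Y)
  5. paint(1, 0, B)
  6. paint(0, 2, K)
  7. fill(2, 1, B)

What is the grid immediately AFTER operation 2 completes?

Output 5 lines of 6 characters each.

After op 1 paint(1,1,Y):
KKKKKW
KYKGGK
KKKKKK
KKKKKK
KKKKKK
After op 2 paint(4,3,R):
KKKKKW
KYKGGK
KKKKKK
KKKKKK
KKKRKK

Answer: KKKKKW
KYKGGK
KKKKKK
KKKKKK
KKKRKK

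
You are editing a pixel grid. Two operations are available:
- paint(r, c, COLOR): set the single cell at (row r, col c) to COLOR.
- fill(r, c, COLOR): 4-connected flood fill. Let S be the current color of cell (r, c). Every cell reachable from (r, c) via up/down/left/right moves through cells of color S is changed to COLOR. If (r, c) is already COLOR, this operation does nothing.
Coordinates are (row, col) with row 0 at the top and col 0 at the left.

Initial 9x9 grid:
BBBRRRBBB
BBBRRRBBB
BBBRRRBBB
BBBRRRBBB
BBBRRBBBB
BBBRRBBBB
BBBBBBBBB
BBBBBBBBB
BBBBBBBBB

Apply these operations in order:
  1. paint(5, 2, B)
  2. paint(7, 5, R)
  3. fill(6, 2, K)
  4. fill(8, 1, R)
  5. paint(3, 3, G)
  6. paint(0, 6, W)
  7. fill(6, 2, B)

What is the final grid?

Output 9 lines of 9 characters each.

Answer: BBBBBBWBB
BBBBBBBBB
BBBBBBBBB
BBBGBBBBB
BBBBBBBBB
BBBBBBBBB
BBBBBBBBB
BBBBBBBBB
BBBBBBBBB

Derivation:
After op 1 paint(5,2,B):
BBBRRRBBB
BBBRRRBBB
BBBRRRBBB
BBBRRRBBB
BBBRRBBBB
BBBRRBBBB
BBBBBBBBB
BBBBBBBBB
BBBBBBBBB
After op 2 paint(7,5,R):
BBBRRRBBB
BBBRRRBBB
BBBRRRBBB
BBBRRRBBB
BBBRRBBBB
BBBRRBBBB
BBBBBBBBB
BBBBBRBBB
BBBBBBBBB
After op 3 fill(6,2,K) [64 cells changed]:
KKKRRRKKK
KKKRRRKKK
KKKRRRKKK
KKKRRRKKK
KKKRRKKKK
KKKRRKKKK
KKKKKKKKK
KKKKKRKKK
KKKKKKKKK
After op 4 fill(8,1,R) [64 cells changed]:
RRRRRRRRR
RRRRRRRRR
RRRRRRRRR
RRRRRRRRR
RRRRRRRRR
RRRRRRRRR
RRRRRRRRR
RRRRRRRRR
RRRRRRRRR
After op 5 paint(3,3,G):
RRRRRRRRR
RRRRRRRRR
RRRRRRRRR
RRRGRRRRR
RRRRRRRRR
RRRRRRRRR
RRRRRRRRR
RRRRRRRRR
RRRRRRRRR
After op 6 paint(0,6,W):
RRRRRRWRR
RRRRRRRRR
RRRRRRRRR
RRRGRRRRR
RRRRRRRRR
RRRRRRRRR
RRRRRRRRR
RRRRRRRRR
RRRRRRRRR
After op 7 fill(6,2,B) [79 cells changed]:
BBBBBBWBB
BBBBBBBBB
BBBBBBBBB
BBBGBBBBB
BBBBBBBBB
BBBBBBBBB
BBBBBBBBB
BBBBBBBBB
BBBBBBBBB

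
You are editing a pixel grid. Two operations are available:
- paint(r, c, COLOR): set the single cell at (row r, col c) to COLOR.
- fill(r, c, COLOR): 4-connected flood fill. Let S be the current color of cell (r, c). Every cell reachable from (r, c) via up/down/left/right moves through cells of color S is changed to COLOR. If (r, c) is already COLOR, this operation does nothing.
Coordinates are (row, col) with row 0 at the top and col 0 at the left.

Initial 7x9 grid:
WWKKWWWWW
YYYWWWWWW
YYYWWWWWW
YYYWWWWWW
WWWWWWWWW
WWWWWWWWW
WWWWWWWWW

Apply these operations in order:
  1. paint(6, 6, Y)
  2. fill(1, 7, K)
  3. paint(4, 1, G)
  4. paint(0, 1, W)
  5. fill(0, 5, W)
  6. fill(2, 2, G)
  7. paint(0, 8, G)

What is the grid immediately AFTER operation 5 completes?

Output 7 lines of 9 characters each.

After op 1 paint(6,6,Y):
WWKKWWWWW
YYYWWWWWW
YYYWWWWWW
YYYWWWWWW
WWWWWWWWW
WWWWWWWWW
WWWWWWYWW
After op 2 fill(1,7,K) [49 cells changed]:
WWKKKKKKK
YYYKKKKKK
YYYKKKKKK
YYYKKKKKK
KKKKKKKKK
KKKKKKKKK
KKKKKKYKK
After op 3 paint(4,1,G):
WWKKKKKKK
YYYKKKKKK
YYYKKKKKK
YYYKKKKKK
KGKKKKKKK
KKKKKKKKK
KKKKKKYKK
After op 4 paint(0,1,W):
WWKKKKKKK
YYYKKKKKK
YYYKKKKKK
YYYKKKKKK
KGKKKKKKK
KKKKKKKKK
KKKKKKYKK
After op 5 fill(0,5,W) [50 cells changed]:
WWWWWWWWW
YYYWWWWWW
YYYWWWWWW
YYYWWWWWW
WGWWWWWWW
WWWWWWWWW
WWWWWWYWW

Answer: WWWWWWWWW
YYYWWWWWW
YYYWWWWWW
YYYWWWWWW
WGWWWWWWW
WWWWWWWWW
WWWWWWYWW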